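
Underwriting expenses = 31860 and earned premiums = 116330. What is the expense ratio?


Expense ratio = expenses / premiums
= 31860 / 116330
= 0.2739


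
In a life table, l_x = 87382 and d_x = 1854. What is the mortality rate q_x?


q_x = d_x / l_x
= 1854 / 87382
= 0.0212


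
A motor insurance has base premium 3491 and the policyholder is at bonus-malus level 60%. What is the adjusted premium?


adjusted = base * BM_level / 100
= 3491 * 60 / 100
= 3491 * 0.6
= 2094.6


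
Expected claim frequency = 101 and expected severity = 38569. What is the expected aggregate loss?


E[S] = E[N] * E[X]
= 101 * 38569
= 3.8955e+06


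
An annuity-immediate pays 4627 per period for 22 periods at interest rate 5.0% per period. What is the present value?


PV = PMT * (1 - (1+i)^(-n)) / i
= 4627 * (1 - (1+0.05)^(-22)) / 0.05
= 4627 * (1 - 0.34185) / 0.05
= 4627 * 13.163003
= 60905.2129


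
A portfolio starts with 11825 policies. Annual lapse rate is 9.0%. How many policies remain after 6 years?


remaining = initial * (1 - lapse)^years
= 11825 * (1 - 0.09)^6
= 11825 * 0.567869
= 6715.0539


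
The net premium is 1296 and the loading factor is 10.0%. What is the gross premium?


Gross = net * (1 + loading)
= 1296 * (1 + 0.1)
= 1296 * 1.1
= 1425.6


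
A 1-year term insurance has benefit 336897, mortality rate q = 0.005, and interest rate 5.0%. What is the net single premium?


NSP = benefit * q * v
v = 1/(1+i) = 0.952381
NSP = 336897 * 0.005 * 0.952381
= 1604.2714


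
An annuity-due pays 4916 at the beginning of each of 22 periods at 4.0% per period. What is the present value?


PV_due = PMT * (1-(1+i)^(-n))/i * (1+i)
PV_immediate = 71041.683
PV_due = 71041.683 * 1.04
= 73883.3503


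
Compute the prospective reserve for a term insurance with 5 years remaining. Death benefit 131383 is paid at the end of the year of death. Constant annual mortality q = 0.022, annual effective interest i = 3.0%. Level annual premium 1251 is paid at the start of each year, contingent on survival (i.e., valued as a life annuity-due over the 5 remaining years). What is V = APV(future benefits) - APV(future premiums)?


v = 1/(1+i) = 0.970874
APV(future benefits) per unit = sum_{k=0}^{4} k_p_x * q * v^(k+1) = 0.096544
APV(future benefits) = 131383 * 0.096544 = 12684.1898
Life annuity-due factor ä_{x:5} = sum_{k=0}^{4} k_p_x * v^k = 4.519997
APV(future premiums) = 1251 * 4.519997 = 5654.5157
V = 12684.1898 - 5654.5157
= 7029.6742


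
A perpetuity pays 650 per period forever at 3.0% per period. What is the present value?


PV = PMT / i
= 650 / 0.03
= 21666.6667


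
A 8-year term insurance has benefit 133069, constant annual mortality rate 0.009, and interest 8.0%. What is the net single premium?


NSP = benefit * sum_{k=0}^{n-1} k_p_x * q * v^(k+1)
With constant q=0.009, v=0.925926
Sum = 0.050302
NSP = 133069 * 0.050302
= 6693.5839


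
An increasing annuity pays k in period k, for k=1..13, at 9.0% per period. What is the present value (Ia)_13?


(Ia)_n = sum_{k=1}^{n} k * v^k, v = 1/(1+i)
v = 0.917431
Sum computed term by term:
(Ia)_13 = 43.56


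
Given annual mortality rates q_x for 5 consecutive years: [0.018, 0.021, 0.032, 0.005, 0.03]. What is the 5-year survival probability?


p_k = 1 - q_k for each year
Survival = product of (1 - q_k)
= 0.982 * 0.979 * 0.968 * 0.995 * 0.97
= 0.8982


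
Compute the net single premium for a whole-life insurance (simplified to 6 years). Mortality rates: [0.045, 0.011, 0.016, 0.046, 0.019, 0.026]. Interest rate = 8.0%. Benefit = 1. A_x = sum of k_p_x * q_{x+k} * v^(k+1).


v = 0.925926
Year 0: k_p_x=1.0, q=0.045, term=0.041667
Year 1: k_p_x=0.955, q=0.011, term=0.009006
Year 2: k_p_x=0.944495, q=0.016, term=0.011996
Year 3: k_p_x=0.929383, q=0.046, term=0.031424
Year 4: k_p_x=0.886631, q=0.019, term=0.011465
Year 5: k_p_x=0.869785, q=0.026, term=0.014251
A_x = 0.1198


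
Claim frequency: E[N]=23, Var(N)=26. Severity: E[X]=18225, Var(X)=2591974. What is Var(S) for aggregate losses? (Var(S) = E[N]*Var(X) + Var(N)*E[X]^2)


Var(S) = E[N]*Var(X) + Var(N)*E[X]^2
= 23*2591974 + 26*18225^2
= 59615402 + 8635916250
= 8.6955e+09


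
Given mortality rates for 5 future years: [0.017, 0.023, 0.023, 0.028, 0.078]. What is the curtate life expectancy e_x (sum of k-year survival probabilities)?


e_x = sum_{k=1}^{n} k_p_x
k_p_x values:
  1_p_x = 0.983
  2_p_x = 0.960391
  3_p_x = 0.938302
  4_p_x = 0.91203
  5_p_x = 0.840891
e_x = 4.6346


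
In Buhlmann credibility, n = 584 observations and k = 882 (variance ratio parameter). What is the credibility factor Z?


Z = n / (n + k)
= 584 / (584 + 882)
= 584 / 1466
= 0.3984


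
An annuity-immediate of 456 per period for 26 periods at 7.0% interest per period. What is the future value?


FV = PMT * ((1+i)^n - 1) / i
= 456 * ((1.07)^26 - 1) / 0.07
= 456 * (5.807353 - 1) / 0.07
= 31316.4705


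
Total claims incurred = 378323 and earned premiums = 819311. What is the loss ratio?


Loss ratio = claims / premiums
= 378323 / 819311
= 0.4618


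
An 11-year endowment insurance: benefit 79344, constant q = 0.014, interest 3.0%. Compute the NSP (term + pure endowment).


Term component = 9627.7957
Pure endowment = 11_p_x * v^11 * benefit = 0.85634 * 0.722421 * 79344 = 49085.2134
NSP = 58713.0091


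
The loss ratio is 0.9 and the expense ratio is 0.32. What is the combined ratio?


Combined ratio = loss ratio + expense ratio
= 0.9 + 0.32
= 1.22


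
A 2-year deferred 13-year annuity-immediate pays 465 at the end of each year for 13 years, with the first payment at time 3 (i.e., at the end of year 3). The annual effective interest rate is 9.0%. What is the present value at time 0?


PV at time 2 of the 13-year annuity-immediate:
a_n = 465 * (1-(1+0.09)^(-13))/0.09 = 3481.4103
Discount back 2 years to time 0:
PV = 3481.4103 * (1+0.09)^(-2)
= 3481.4103 * 0.84168
= 2930.2334


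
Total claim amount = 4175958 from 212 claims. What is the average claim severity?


severity = total / number
= 4175958 / 212
= 19697.9151


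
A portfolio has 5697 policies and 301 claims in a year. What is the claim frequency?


frequency = claims / policies
= 301 / 5697
= 0.0528


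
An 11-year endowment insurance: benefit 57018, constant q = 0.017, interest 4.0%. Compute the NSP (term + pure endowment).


Term component = 7857.7507
Pure endowment = 11_p_x * v^11 * benefit = 0.828111 * 0.649581 * 57018 = 30671.4243
NSP = 38529.1749


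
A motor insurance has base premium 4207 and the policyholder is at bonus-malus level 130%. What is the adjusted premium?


adjusted = base * BM_level / 100
= 4207 * 130 / 100
= 4207 * 1.3
= 5469.1


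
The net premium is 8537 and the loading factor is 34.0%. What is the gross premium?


Gross = net * (1 + loading)
= 8537 * (1 + 0.34)
= 8537 * 1.34
= 11439.58


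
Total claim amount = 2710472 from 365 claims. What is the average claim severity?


severity = total / number
= 2710472 / 365
= 7425.9507


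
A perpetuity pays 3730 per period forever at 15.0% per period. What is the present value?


PV = PMT / i
= 3730 / 0.15
= 24866.6667


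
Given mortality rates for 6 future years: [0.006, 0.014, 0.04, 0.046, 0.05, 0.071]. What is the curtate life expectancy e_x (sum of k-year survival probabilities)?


e_x = sum_{k=1}^{n} k_p_x
k_p_x values:
  1_p_x = 0.994
  2_p_x = 0.980084
  3_p_x = 0.940881
  4_p_x = 0.8976
  5_p_x = 0.85272
  6_p_x = 0.792177
e_x = 5.4575


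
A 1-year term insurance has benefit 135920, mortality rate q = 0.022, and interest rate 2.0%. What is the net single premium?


NSP = benefit * q * v
v = 1/(1+i) = 0.980392
NSP = 135920 * 0.022 * 0.980392
= 2931.6078


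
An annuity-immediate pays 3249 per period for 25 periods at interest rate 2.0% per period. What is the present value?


PV = PMT * (1 - (1+i)^(-n)) / i
= 3249 * (1 - (1+0.02)^(-25)) / 0.02
= 3249 * (1 - 0.609531) / 0.02
= 3249 * 19.523456
= 63431.7101


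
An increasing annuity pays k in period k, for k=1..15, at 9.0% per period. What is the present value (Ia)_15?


(Ia)_n = sum_{k=1}^{n} k * v^k, v = 1/(1+i)
v = 0.917431
Sum computed term by term:
(Ia)_15 = 51.8676


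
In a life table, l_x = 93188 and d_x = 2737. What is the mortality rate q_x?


q_x = d_x / l_x
= 2737 / 93188
= 0.0294


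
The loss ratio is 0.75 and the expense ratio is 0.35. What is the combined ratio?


Combined ratio = loss ratio + expense ratio
= 0.75 + 0.35
= 1.1


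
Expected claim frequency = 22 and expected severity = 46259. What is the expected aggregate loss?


E[S] = E[N] * E[X]
= 22 * 46259
= 1.0177e+06


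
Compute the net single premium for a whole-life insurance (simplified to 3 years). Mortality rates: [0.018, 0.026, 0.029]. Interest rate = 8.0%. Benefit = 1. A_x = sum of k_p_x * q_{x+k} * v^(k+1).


v = 0.925926
Year 0: k_p_x=1.0, q=0.018, term=0.016667
Year 1: k_p_x=0.982, q=0.026, term=0.02189
Year 2: k_p_x=0.956468, q=0.029, term=0.022019
A_x = 0.0606


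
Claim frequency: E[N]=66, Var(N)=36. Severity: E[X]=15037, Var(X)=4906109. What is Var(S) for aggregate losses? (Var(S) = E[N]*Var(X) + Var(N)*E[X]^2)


Var(S) = E[N]*Var(X) + Var(N)*E[X]^2
= 66*4906109 + 36*15037^2
= 323803194 + 8140009284
= 8.4638e+09


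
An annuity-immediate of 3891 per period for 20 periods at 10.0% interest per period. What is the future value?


FV = PMT * ((1+i)^n - 1) / i
= 3891 * ((1.1)^20 - 1) / 0.1
= 3891 * (6.7275 - 1) / 0.1
= 222857.023


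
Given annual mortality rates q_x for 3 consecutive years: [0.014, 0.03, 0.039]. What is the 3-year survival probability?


p_k = 1 - q_k for each year
Survival = product of (1 - q_k)
= 0.986 * 0.97 * 0.961
= 0.9191


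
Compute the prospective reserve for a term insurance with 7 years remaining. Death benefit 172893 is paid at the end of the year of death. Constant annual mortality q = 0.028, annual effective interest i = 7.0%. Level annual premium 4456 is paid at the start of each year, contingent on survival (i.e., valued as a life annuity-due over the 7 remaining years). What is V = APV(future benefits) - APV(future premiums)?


v = 1/(1+i) = 0.934579
APV(future benefits) per unit = sum_{k=0}^{6} k_p_x * q * v^(k+1) = 0.139863
APV(future benefits) = 172893 * 0.139863 = 24181.3857
Life annuity-due factor ä_{x:7} = sum_{k=0}^{6} k_p_x * v^k = 5.344776
APV(future premiums) = 4456 * 5.344776 = 23816.3225
V = 24181.3857 - 23816.3225
= 365.0632


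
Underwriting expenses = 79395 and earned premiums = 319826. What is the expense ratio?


Expense ratio = expenses / premiums
= 79395 / 319826
= 0.2482


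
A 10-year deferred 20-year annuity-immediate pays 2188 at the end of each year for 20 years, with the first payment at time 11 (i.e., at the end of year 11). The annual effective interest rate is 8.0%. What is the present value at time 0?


PV at time 10 of the 20-year annuity-immediate:
a_n = 2188 * (1-(1+0.08)^(-20))/0.08 = 21482.1065
Discount back 10 years to time 0:
PV = 21482.1065 * (1+0.08)^(-10)
= 21482.1065 * 0.463193
= 9950.3719


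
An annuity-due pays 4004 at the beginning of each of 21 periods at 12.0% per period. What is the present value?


PV_due = PMT * (1-(1+i)^(-n))/i * (1+i)
PV_immediate = 30278.261
PV_due = 30278.261 * 1.12
= 33911.6523


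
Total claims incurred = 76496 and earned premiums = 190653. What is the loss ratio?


Loss ratio = claims / premiums
= 76496 / 190653
= 0.4012


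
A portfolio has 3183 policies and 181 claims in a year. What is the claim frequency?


frequency = claims / policies
= 181 / 3183
= 0.0569


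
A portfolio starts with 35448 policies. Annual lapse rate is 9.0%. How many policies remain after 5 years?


remaining = initial * (1 - lapse)^years
= 35448 * (1 - 0.09)^5
= 35448 * 0.624032
= 22120.6915


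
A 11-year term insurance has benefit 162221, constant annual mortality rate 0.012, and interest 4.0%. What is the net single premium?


NSP = benefit * sum_{k=0}^{n-1} k_p_x * q * v^(k+1)
With constant q=0.012, v=0.961538
Sum = 0.099508
NSP = 162221 * 0.099508
= 16142.2339


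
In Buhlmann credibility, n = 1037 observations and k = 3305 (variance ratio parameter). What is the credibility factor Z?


Z = n / (n + k)
= 1037 / (1037 + 3305)
= 1037 / 4342
= 0.2388


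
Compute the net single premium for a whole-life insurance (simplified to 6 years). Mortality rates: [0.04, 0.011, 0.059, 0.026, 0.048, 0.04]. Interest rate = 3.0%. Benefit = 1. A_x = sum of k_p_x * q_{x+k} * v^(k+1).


v = 0.970874
Year 0: k_p_x=1.0, q=0.04, term=0.038835
Year 1: k_p_x=0.96, q=0.011, term=0.009954
Year 2: k_p_x=0.94944, q=0.059, term=0.051263
Year 3: k_p_x=0.893423, q=0.026, term=0.020639
Year 4: k_p_x=0.870194, q=0.048, term=0.036031
Year 5: k_p_x=0.828425, q=0.04, term=0.027752
A_x = 0.1845


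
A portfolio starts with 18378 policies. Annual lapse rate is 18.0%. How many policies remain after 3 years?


remaining = initial * (1 - lapse)^years
= 18378 * (1 - 0.18)^3
= 18378 * 0.551368
= 10133.0411


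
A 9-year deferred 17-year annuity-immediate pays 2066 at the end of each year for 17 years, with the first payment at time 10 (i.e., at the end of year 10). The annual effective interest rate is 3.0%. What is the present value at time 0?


PV at time 9 of the 17-year annuity-immediate:
a_n = 2066 * (1-(1+0.03)^(-17))/0.03 = 27201.2008
Discount back 9 years to time 0:
PV = 27201.2008 * (1+0.03)^(-9)
= 27201.2008 * 0.766417
= 20847.4554


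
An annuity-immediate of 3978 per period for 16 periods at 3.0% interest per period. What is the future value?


FV = PMT * ((1+i)^n - 1) / i
= 3978 * ((1.03)^16 - 1) / 0.03
= 3978 * (1.604706 - 1) / 0.03
= 80184.0738


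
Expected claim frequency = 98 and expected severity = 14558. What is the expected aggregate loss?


E[S] = E[N] * E[X]
= 98 * 14558
= 1.4267e+06


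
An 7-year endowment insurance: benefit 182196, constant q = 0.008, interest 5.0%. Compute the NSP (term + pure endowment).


Term component = 8247.1787
Pure endowment = 7_p_x * v^7 * benefit = 0.945326 * 0.710681 * 182196 = 122403.9548
NSP = 130651.1334


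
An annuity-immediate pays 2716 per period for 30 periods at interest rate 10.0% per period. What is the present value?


PV = PMT * (1 - (1+i)^(-n)) / i
= 2716 * (1 - (1+0.1)^(-30)) / 0.1
= 2716 * (1 - 0.057309) / 0.1
= 2716 * 9.426914
= 25603.4997


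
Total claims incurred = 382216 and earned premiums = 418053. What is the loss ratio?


Loss ratio = claims / premiums
= 382216 / 418053
= 0.9143


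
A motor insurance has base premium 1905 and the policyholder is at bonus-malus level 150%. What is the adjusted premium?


adjusted = base * BM_level / 100
= 1905 * 150 / 100
= 1905 * 1.5
= 2857.5


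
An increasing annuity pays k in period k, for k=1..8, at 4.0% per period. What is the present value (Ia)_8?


(Ia)_n = sum_{k=1}^{n} k * v^k, v = 1/(1+i)
v = 0.961538
Sum computed term by term:
(Ia)_8 = 28.9133


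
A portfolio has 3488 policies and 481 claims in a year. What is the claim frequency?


frequency = claims / policies
= 481 / 3488
= 0.1379


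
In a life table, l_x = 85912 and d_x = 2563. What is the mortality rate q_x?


q_x = d_x / l_x
= 2563 / 85912
= 0.0298


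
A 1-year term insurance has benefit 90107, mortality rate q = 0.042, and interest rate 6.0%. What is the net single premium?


NSP = benefit * q * v
v = 1/(1+i) = 0.943396
NSP = 90107 * 0.042 * 0.943396
= 3570.2774


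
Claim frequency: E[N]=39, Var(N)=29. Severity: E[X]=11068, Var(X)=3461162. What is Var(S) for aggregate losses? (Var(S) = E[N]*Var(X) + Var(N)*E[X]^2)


Var(S) = E[N]*Var(X) + Var(N)*E[X]^2
= 39*3461162 + 29*11068^2
= 134985318 + 3552518096
= 3.6875e+09


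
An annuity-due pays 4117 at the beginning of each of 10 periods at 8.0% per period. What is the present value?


PV_due = PMT * (1-(1+i)^(-n))/i * (1+i)
PV_immediate = 27625.4051
PV_due = 27625.4051 * 1.08
= 29835.4375


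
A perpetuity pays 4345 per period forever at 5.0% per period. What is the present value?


PV = PMT / i
= 4345 / 0.05
= 86900.0


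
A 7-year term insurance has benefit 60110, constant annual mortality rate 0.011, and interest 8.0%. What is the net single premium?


NSP = benefit * sum_{k=0}^{n-1} k_p_x * q * v^(k+1)
With constant q=0.011, v=0.925926
Sum = 0.055602
NSP = 60110 * 0.055602
= 3342.2538


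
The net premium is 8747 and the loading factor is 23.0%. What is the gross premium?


Gross = net * (1 + loading)
= 8747 * (1 + 0.23)
= 8747 * 1.23
= 10758.81


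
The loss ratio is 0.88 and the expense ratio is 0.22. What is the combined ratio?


Combined ratio = loss ratio + expense ratio
= 0.88 + 0.22
= 1.1


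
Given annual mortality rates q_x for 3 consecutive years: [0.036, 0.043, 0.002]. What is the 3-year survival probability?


p_k = 1 - q_k for each year
Survival = product of (1 - q_k)
= 0.964 * 0.957 * 0.998
= 0.9207


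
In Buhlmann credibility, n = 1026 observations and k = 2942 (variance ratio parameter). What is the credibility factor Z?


Z = n / (n + k)
= 1026 / (1026 + 2942)
= 1026 / 3968
= 0.2586


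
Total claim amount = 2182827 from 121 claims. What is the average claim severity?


severity = total / number
= 2182827 / 121
= 18039.8926


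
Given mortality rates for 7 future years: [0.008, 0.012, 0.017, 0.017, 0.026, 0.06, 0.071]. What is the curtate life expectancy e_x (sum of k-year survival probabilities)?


e_x = sum_{k=1}^{n} k_p_x
k_p_x values:
  1_p_x = 0.992
  2_p_x = 0.980096
  3_p_x = 0.963434
  4_p_x = 0.947056
  5_p_x = 0.922433
  6_p_x = 0.867087
  7_p_x = 0.805523
e_x = 6.4776


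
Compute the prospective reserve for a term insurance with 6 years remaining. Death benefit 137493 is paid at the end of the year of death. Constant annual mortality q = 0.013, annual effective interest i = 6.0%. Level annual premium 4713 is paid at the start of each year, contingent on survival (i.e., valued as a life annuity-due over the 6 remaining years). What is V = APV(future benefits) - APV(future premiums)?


v = 1/(1+i) = 0.943396
APV(future benefits) per unit = sum_{k=0}^{5} k_p_x * q * v^(k+1) = 0.062021
APV(future benefits) = 137493 * 0.062021 = 8527.4096
Life annuity-due factor ä_{x:6} = sum_{k=0}^{5} k_p_x * v^k = 5.057071
APV(future premiums) = 4713 * 5.057071 = 23833.9755
V = 8527.4096 - 23833.9755
= -15306.5659


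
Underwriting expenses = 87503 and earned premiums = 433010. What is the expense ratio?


Expense ratio = expenses / premiums
= 87503 / 433010
= 0.2021


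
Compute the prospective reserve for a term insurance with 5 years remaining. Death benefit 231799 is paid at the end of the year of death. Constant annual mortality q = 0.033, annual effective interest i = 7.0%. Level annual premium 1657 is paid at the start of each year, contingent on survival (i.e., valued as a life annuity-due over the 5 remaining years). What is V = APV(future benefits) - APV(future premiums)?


v = 1/(1+i) = 0.934579
APV(future benefits) per unit = sum_{k=0}^{4} k_p_x * q * v^(k+1) = 0.12724
APV(future benefits) = 231799 * 0.12724 = 29494.1877
Life annuity-due factor ä_{x:5} = sum_{k=0}^{4} k_p_x * v^k = 4.125672
APV(future premiums) = 1657 * 4.125672 = 6836.2388
V = 29494.1877 - 6836.2388
= 22657.9488


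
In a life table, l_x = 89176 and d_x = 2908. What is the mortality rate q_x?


q_x = d_x / l_x
= 2908 / 89176
= 0.0326


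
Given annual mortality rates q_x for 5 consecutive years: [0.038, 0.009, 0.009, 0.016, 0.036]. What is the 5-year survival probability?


p_k = 1 - q_k for each year
Survival = product of (1 - q_k)
= 0.962 * 0.991 * 0.991 * 0.984 * 0.964
= 0.8962


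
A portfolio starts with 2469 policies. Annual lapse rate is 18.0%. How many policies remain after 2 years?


remaining = initial * (1 - lapse)^years
= 2469 * (1 - 0.18)^2
= 2469 * 0.6724
= 1660.1556


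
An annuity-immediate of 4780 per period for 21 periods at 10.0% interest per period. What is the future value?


FV = PMT * ((1+i)^n - 1) / i
= 4780 * ((1.1)^21 - 1) / 0.1
= 4780 * (7.40025 - 1) / 0.1
= 305931.9473


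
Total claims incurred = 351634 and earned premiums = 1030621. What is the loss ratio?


Loss ratio = claims / premiums
= 351634 / 1030621
= 0.3412


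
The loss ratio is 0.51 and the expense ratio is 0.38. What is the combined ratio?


Combined ratio = loss ratio + expense ratio
= 0.51 + 0.38
= 0.89


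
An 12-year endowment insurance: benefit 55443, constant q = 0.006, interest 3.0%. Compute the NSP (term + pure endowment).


Term component = 3210.9432
Pure endowment = 12_p_x * v^12 * benefit = 0.930329 * 0.70138 * 55443 = 36177.3405
NSP = 39388.2838


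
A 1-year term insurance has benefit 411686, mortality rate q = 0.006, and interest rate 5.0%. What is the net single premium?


NSP = benefit * q * v
v = 1/(1+i) = 0.952381
NSP = 411686 * 0.006 * 0.952381
= 2352.4914


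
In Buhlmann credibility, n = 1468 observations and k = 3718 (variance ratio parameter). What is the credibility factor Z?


Z = n / (n + k)
= 1468 / (1468 + 3718)
= 1468 / 5186
= 0.2831


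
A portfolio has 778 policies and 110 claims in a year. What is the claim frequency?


frequency = claims / policies
= 110 / 778
= 0.1414


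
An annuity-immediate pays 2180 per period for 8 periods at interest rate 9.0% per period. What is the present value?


PV = PMT * (1 - (1+i)^(-n)) / i
= 2180 * (1 - (1+0.09)^(-8)) / 0.09
= 2180 * (1 - 0.501866) / 0.09
= 2180 * 5.534819
= 12065.9057


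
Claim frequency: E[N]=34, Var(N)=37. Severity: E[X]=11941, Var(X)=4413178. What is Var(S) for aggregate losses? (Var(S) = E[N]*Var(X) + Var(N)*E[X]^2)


Var(S) = E[N]*Var(X) + Var(N)*E[X]^2
= 34*4413178 + 37*11941^2
= 150048052 + 5275736797
= 5.4258e+09


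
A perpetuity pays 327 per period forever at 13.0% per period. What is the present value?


PV = PMT / i
= 327 / 0.13
= 2515.3846


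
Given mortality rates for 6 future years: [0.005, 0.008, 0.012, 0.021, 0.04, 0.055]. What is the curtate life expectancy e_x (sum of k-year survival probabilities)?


e_x = sum_{k=1}^{n} k_p_x
k_p_x values:
  1_p_x = 0.995
  2_p_x = 0.98704
  3_p_x = 0.975196
  4_p_x = 0.954716
  5_p_x = 0.916528
  6_p_x = 0.866119
e_x = 5.6946


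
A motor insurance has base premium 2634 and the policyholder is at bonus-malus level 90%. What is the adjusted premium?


adjusted = base * BM_level / 100
= 2634 * 90 / 100
= 2634 * 0.9
= 2370.6


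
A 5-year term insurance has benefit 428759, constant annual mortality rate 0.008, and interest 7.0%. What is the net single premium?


NSP = benefit * sum_{k=0}^{n-1} k_p_x * q * v^(k+1)
With constant q=0.008, v=0.934579
Sum = 0.032316
NSP = 428759 * 0.032316
= 13855.7579


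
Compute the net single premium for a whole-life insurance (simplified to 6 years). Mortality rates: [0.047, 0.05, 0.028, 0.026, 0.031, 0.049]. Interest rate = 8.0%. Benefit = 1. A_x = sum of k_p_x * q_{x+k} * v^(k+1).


v = 0.925926
Year 0: k_p_x=1.0, q=0.047, term=0.043519
Year 1: k_p_x=0.953, q=0.05, term=0.040852
Year 2: k_p_x=0.90535, q=0.028, term=0.020123
Year 3: k_p_x=0.88, q=0.026, term=0.016817
Year 4: k_p_x=0.85712, q=0.031, term=0.018084
Year 5: k_p_x=0.830549, q=0.049, term=0.025646
A_x = 0.165


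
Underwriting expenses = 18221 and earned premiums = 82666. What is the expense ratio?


Expense ratio = expenses / premiums
= 18221 / 82666
= 0.2204


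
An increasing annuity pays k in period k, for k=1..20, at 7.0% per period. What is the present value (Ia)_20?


(Ia)_n = sum_{k=1}^{n} k * v^k, v = 1/(1+i)
v = 0.934579
Sum computed term by term:
(Ia)_20 = 88.1031


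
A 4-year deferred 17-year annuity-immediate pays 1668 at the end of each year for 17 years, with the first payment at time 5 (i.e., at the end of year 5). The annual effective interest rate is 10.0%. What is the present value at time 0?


PV at time 4 of the 17-year annuity-immediate:
a_n = 1668 * (1-(1+0.1)^(-17))/0.1 = 13379.9509
Discount back 4 years to time 0:
PV = 13379.9509 * (1+0.1)^(-4)
= 13379.9509 * 0.683013
= 9138.6865


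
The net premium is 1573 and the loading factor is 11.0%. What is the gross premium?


Gross = net * (1 + loading)
= 1573 * (1 + 0.11)
= 1573 * 1.11
= 1746.03


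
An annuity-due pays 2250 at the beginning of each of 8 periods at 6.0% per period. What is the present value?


PV_due = PMT * (1-(1+i)^(-n))/i * (1+i)
PV_immediate = 13972.0361
PV_due = 13972.0361 * 1.06
= 14810.3582


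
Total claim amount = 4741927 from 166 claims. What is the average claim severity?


severity = total / number
= 4741927 / 166
= 28565.8253


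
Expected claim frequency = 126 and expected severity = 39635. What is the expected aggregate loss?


E[S] = E[N] * E[X]
= 126 * 39635
= 4.9940e+06


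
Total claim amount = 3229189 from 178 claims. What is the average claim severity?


severity = total / number
= 3229189 / 178
= 18141.5112


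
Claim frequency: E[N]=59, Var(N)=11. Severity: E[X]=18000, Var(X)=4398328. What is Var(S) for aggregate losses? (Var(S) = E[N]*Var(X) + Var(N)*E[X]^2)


Var(S) = E[N]*Var(X) + Var(N)*E[X]^2
= 59*4398328 + 11*18000^2
= 259501352 + 3564000000
= 3.8235e+09


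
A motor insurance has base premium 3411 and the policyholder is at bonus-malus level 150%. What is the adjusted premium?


adjusted = base * BM_level / 100
= 3411 * 150 / 100
= 3411 * 1.5
= 5116.5


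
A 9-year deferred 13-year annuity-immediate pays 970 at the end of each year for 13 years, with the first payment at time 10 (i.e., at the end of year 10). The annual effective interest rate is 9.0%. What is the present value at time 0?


PV at time 9 of the 13-year annuity-immediate:
a_n = 970 * (1-(1+0.09)^(-13))/0.09 = 7262.2968
Discount back 9 years to time 0:
PV = 7262.2968 * (1+0.09)^(-9)
= 7262.2968 * 0.460428
= 3343.7632


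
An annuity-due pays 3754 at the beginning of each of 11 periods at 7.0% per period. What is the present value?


PV_due = PMT * (1-(1+i)^(-n))/i * (1+i)
PV_immediate = 28150.0235
PV_due = 28150.0235 * 1.07
= 30120.5251


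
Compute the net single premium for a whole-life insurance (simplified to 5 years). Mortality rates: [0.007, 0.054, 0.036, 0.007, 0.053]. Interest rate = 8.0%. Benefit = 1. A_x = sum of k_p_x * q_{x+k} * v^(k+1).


v = 0.925926
Year 0: k_p_x=1.0, q=0.007, term=0.006481
Year 1: k_p_x=0.993, q=0.054, term=0.045972
Year 2: k_p_x=0.939378, q=0.036, term=0.026846
Year 3: k_p_x=0.90556, q=0.007, term=0.004659
Year 4: k_p_x=0.899221, q=0.053, term=0.032436
A_x = 0.1164


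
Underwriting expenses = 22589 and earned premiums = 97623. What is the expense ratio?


Expense ratio = expenses / premiums
= 22589 / 97623
= 0.2314


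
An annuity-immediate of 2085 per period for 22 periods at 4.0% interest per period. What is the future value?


FV = PMT * ((1+i)^n - 1) / i
= 2085 * ((1.04)^22 - 1) / 0.04
= 2085 * (2.369919 - 1) / 0.04
= 71407.017


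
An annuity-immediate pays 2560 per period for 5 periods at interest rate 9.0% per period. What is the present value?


PV = PMT * (1 - (1+i)^(-n)) / i
= 2560 * (1 - (1+0.09)^(-5)) / 0.09
= 2560 * (1 - 0.649931) / 0.09
= 2560 * 3.889651
= 9957.5072


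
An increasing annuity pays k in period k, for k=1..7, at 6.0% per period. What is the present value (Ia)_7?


(Ia)_n = sum_{k=1}^{n} k * v^k, v = 1/(1+i)
v = 0.943396
Sum computed term by term:
(Ia)_7 = 21.0321


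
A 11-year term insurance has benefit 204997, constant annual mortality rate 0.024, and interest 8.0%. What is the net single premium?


NSP = benefit * sum_{k=0}^{n-1} k_p_x * q * v^(k+1)
With constant q=0.024, v=0.925926
Sum = 0.155005
NSP = 204997 * 0.155005
= 31775.5468


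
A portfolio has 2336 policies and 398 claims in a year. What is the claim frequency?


frequency = claims / policies
= 398 / 2336
= 0.1704


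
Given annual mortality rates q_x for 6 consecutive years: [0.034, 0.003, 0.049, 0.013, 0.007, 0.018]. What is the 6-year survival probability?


p_k = 1 - q_k for each year
Survival = product of (1 - q_k)
= 0.966 * 0.997 * 0.951 * 0.987 * 0.993 * 0.982
= 0.8815


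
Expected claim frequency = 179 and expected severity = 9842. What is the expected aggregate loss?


E[S] = E[N] * E[X]
= 179 * 9842
= 1.7617e+06


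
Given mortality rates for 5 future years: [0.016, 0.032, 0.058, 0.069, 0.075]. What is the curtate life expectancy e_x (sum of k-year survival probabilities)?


e_x = sum_{k=1}^{n} k_p_x
k_p_x values:
  1_p_x = 0.984
  2_p_x = 0.952512
  3_p_x = 0.897266
  4_p_x = 0.835355
  5_p_x = 0.772703
e_x = 4.4418


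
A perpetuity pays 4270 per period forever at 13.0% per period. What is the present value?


PV = PMT / i
= 4270 / 0.13
= 32846.1538


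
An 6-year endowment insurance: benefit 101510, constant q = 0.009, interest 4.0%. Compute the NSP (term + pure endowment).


Term component = 4687.5309
Pure endowment = 6_p_x * v^6 * benefit = 0.947201 * 0.790315 * 101510 = 75988.9982
NSP = 80676.5291


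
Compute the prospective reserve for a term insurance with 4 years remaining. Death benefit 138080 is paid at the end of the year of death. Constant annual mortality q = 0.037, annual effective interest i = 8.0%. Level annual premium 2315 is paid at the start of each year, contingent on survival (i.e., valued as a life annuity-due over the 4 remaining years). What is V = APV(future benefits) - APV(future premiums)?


v = 1/(1+i) = 0.925926
APV(future benefits) per unit = sum_{k=0}^{3} k_p_x * q * v^(k+1) = 0.116333
APV(future benefits) = 138080 * 0.116333 = 16063.2942
Life annuity-due factor ä_{x:4} = sum_{k=0}^{3} k_p_x * v^k = 3.395673
APV(future premiums) = 2315 * 3.395673 = 7860.9831
V = 16063.2942 - 7860.9831
= 8202.3111


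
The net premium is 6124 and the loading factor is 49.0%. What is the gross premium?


Gross = net * (1 + loading)
= 6124 * (1 + 0.49)
= 6124 * 1.49
= 9124.76


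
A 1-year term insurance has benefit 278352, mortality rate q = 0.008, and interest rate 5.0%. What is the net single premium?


NSP = benefit * q * v
v = 1/(1+i) = 0.952381
NSP = 278352 * 0.008 * 0.952381
= 2120.7771


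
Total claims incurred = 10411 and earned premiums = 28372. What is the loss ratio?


Loss ratio = claims / premiums
= 10411 / 28372
= 0.3669


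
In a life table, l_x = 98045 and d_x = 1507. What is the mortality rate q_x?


q_x = d_x / l_x
= 1507 / 98045
= 0.0154


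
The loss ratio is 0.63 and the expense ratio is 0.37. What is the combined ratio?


Combined ratio = loss ratio + expense ratio
= 0.63 + 0.37
= 1.0


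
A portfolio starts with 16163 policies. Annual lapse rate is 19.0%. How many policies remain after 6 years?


remaining = initial * (1 - lapse)^years
= 16163 * (1 - 0.19)^6
= 16163 * 0.28243
= 4564.9086


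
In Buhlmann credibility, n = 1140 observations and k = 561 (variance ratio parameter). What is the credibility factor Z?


Z = n / (n + k)
= 1140 / (1140 + 561)
= 1140 / 1701
= 0.6702


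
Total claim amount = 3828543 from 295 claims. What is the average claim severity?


severity = total / number
= 3828543 / 295
= 12978.1119


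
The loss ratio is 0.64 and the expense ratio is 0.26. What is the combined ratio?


Combined ratio = loss ratio + expense ratio
= 0.64 + 0.26
= 0.9


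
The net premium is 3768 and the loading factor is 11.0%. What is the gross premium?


Gross = net * (1 + loading)
= 3768 * (1 + 0.11)
= 3768 * 1.11
= 4182.48


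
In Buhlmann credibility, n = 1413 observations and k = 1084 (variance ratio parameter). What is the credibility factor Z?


Z = n / (n + k)
= 1413 / (1413 + 1084)
= 1413 / 2497
= 0.5659


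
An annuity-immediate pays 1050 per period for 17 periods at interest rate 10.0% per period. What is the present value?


PV = PMT * (1 - (1+i)^(-n)) / i
= 1050 * (1 - (1+0.1)^(-17)) / 0.1
= 1050 * (1 - 0.197845) / 0.1
= 1050 * 8.021553
= 8422.631


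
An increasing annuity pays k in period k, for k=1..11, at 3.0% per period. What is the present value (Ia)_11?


(Ia)_n = sum_{k=1}^{n} k * v^k, v = 1/(1+i)
v = 0.970874
Sum computed term by term:
(Ia)_11 = 52.7856


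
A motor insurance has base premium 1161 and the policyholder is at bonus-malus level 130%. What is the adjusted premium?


adjusted = base * BM_level / 100
= 1161 * 130 / 100
= 1161 * 1.3
= 1509.3


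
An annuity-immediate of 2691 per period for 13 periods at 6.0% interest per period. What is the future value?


FV = PMT * ((1+i)^n - 1) / i
= 2691 * ((1.06)^13 - 1) / 0.06
= 2691 * (2.132928 - 1) / 0.06
= 50811.8325


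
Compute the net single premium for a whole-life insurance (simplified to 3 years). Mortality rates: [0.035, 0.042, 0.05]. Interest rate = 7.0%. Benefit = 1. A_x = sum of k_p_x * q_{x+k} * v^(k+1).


v = 0.934579
Year 0: k_p_x=1.0, q=0.035, term=0.03271
Year 1: k_p_x=0.965, q=0.042, term=0.0354
Year 2: k_p_x=0.92447, q=0.05, term=0.037732
A_x = 0.1058


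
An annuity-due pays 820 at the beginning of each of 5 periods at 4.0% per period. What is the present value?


PV_due = PMT * (1-(1+i)^(-n))/i * (1+i)
PV_immediate = 3650.4943
PV_due = 3650.4943 * 1.04
= 3796.5141


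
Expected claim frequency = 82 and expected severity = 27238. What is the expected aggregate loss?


E[S] = E[N] * E[X]
= 82 * 27238
= 2.2335e+06


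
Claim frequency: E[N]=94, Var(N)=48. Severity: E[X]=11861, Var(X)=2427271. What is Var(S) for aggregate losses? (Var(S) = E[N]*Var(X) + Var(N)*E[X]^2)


Var(S) = E[N]*Var(X) + Var(N)*E[X]^2
= 94*2427271 + 48*11861^2
= 228163474 + 6752799408
= 6.9810e+09


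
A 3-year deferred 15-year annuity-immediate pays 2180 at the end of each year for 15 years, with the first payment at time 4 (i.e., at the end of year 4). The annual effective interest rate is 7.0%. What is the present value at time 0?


PV at time 3 of the 15-year annuity-immediate:
a_n = 2180 * (1-(1+0.07)^(-15))/0.07 = 19855.2525
Discount back 3 years to time 0:
PV = 19855.2525 * (1+0.07)^(-3)
= 19855.2525 * 0.816298
= 16207.8005


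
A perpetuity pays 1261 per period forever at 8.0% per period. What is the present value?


PV = PMT / i
= 1261 / 0.08
= 15762.5


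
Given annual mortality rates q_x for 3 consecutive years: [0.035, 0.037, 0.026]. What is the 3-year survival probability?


p_k = 1 - q_k for each year
Survival = product of (1 - q_k)
= 0.965 * 0.963 * 0.974
= 0.9051


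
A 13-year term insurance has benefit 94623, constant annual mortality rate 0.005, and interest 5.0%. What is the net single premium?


NSP = benefit * sum_{k=0}^{n-1} k_p_x * q * v^(k+1)
With constant q=0.005, v=0.952381
Sum = 0.045739
NSP = 94623 * 0.045739
= 4328.0056


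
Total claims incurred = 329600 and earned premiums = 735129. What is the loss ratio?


Loss ratio = claims / premiums
= 329600 / 735129
= 0.4484


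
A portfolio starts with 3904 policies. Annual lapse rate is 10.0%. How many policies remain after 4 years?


remaining = initial * (1 - lapse)^years
= 3904 * (1 - 0.1)^4
= 3904 * 0.6561
= 2561.4144


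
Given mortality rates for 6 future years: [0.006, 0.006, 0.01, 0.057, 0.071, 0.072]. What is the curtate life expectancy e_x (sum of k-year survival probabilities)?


e_x = sum_{k=1}^{n} k_p_x
k_p_x values:
  1_p_x = 0.994
  2_p_x = 0.988036
  3_p_x = 0.978156
  4_p_x = 0.922401
  5_p_x = 0.85691
  6_p_x = 0.795213
e_x = 5.5347


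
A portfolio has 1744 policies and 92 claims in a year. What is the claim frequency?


frequency = claims / policies
= 92 / 1744
= 0.0528


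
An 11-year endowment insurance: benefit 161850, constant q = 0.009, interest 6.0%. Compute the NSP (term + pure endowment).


Term component = 11042.6703
Pure endowment = 11_p_x * v^11 * benefit = 0.905337 * 0.526788 * 161850 = 77189.528
NSP = 88232.1982


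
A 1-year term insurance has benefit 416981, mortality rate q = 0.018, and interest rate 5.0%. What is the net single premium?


NSP = benefit * q * v
v = 1/(1+i) = 0.952381
NSP = 416981 * 0.018 * 0.952381
= 7148.2457


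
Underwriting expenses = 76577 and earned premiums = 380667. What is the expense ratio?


Expense ratio = expenses / premiums
= 76577 / 380667
= 0.2012


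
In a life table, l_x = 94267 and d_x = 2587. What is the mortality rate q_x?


q_x = d_x / l_x
= 2587 / 94267
= 0.0274


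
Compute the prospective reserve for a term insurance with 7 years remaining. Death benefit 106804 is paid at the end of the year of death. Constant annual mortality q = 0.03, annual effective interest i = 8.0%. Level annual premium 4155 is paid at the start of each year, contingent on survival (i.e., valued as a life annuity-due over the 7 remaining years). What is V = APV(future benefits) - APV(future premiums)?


v = 1/(1+i) = 0.925926
APV(future benefits) per unit = sum_{k=0}^{6} k_p_x * q * v^(k+1) = 0.14415
APV(future benefits) = 106804 * 0.14415 = 15395.7899
Life annuity-due factor ä_{x:7} = sum_{k=0}^{6} k_p_x * v^k = 5.189398
APV(future premiums) = 4155 * 5.189398 = 21561.9476
V = 15395.7899 - 21561.9476
= -6166.1577


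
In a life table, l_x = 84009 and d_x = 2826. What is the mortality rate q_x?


q_x = d_x / l_x
= 2826 / 84009
= 0.0336


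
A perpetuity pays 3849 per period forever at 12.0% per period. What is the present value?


PV = PMT / i
= 3849 / 0.12
= 32075.0


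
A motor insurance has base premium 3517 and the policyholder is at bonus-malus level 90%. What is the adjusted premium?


adjusted = base * BM_level / 100
= 3517 * 90 / 100
= 3517 * 0.9
= 3165.3


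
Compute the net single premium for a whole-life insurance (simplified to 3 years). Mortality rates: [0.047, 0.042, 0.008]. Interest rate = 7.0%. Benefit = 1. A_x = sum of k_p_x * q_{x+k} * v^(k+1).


v = 0.934579
Year 0: k_p_x=1.0, q=0.047, term=0.043925
Year 1: k_p_x=0.953, q=0.042, term=0.03496
Year 2: k_p_x=0.912974, q=0.008, term=0.005962
A_x = 0.0848


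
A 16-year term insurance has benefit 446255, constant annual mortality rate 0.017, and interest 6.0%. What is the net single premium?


NSP = benefit * sum_{k=0}^{n-1} k_p_x * q * v^(k+1)
With constant q=0.017, v=0.943396
Sum = 0.154722
NSP = 446255 * 0.154722
= 69045.4431


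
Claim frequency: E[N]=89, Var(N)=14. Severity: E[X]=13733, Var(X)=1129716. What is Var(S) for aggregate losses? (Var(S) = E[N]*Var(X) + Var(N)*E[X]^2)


Var(S) = E[N]*Var(X) + Var(N)*E[X]^2
= 89*1129716 + 14*13733^2
= 100544724 + 2640334046
= 2.7409e+09


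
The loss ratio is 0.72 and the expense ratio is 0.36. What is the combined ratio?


Combined ratio = loss ratio + expense ratio
= 0.72 + 0.36
= 1.08


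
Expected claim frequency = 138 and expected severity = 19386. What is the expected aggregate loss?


E[S] = E[N] * E[X]
= 138 * 19386
= 2.6753e+06


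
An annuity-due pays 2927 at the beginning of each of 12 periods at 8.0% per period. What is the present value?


PV_due = PMT * (1-(1+i)^(-n))/i * (1+i)
PV_immediate = 22058.1004
PV_due = 22058.1004 * 1.08
= 23822.7484


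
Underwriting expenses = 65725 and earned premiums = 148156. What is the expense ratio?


Expense ratio = expenses / premiums
= 65725 / 148156
= 0.4436


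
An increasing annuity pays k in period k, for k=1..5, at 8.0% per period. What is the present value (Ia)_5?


(Ia)_n = sum_{k=1}^{n} k * v^k, v = 1/(1+i)
v = 0.925926
Sum computed term by term:
(Ia)_5 = 11.3651


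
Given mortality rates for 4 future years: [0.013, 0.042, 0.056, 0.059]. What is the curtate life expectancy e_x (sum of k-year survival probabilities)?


e_x = sum_{k=1}^{n} k_p_x
k_p_x values:
  1_p_x = 0.987
  2_p_x = 0.945546
  3_p_x = 0.892595
  4_p_x = 0.839932
e_x = 3.6651
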